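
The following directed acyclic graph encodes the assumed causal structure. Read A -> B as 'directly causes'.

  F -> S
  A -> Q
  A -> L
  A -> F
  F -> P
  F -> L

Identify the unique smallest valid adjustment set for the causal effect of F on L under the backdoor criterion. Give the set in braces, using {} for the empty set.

Variables eligible for adjustment (non-descendants of F, excluding F and L): {A, Q}.
Backdoor paths from F to L:
  P1: F <- A -> L
The empty set is not sufficient: P1 (F <- A -> L) has no collider blocking it and no conditioned non-collider, so it is open.
Try {A}:
  P1: blocked at fork node A ∈ conditioning set.
{A} contains no descendant of F and blocks every backdoor path.
No other singleton works — e.g. {Q} leaves P1 open — so {A} is the unique smallest valid adjustment set.

{A}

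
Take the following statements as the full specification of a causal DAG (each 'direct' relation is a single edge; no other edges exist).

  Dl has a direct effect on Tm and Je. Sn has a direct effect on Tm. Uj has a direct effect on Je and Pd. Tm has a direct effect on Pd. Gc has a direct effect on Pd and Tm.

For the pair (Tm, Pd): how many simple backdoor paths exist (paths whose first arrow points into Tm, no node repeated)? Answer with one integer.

2

A backdoor path from Tm to Pd is any simple undirected path whose first edge points into Tm (i.e. leaves Tm via a parent).
Parents of Tm: {Dl, Gc, Sn}.
Enumerating:
  P1: Tm <- Dl -> Je <- Uj -> Pd
  P2: Tm <- Gc -> Pd
That exhausts the simple backdoor paths. Count: 2.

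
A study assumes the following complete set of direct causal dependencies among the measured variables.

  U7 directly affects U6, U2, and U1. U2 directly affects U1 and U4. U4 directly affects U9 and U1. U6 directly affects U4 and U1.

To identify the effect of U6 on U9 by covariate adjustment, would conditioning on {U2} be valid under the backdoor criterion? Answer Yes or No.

Backdoor paths from U6 to U9 (paths whose first edge points into U6):
  P1: U6 <- U7 -> U2 -> U4 -> U9
  P2: U6 <- U7 -> U2 -> U1 <- U4 -> U9
  P3: U6 <- U7 -> U1 <- U2 -> U4 -> U9
  P4: U6 <- U7 -> U1 <- U4 -> U9
Condition 1 (no descendant of U6 in the set): holds — descendants of U6 are {U1, U4, U9}; none are in {U2}.
Condition 2 (every backdoor path blocked by {U2}):
  P1: blocked at chain node U2 ∈ conditioning set.
  P2: blocked at chain node U2 ∈ conditioning set.
  P3: blocked at collider U1 (neither it nor any descendant is in the conditioning set).
  P4: blocked at collider U1 (neither it nor any descendant is in the conditioning set).
{U2} satisfies the backdoor criterion.

Yes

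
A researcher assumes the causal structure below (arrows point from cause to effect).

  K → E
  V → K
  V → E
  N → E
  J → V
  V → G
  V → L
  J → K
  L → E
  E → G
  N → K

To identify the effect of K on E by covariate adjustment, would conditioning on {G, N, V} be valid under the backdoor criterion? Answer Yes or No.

No

Backdoor paths from K to E (paths whose first edge points into K):
  P1: K <- J -> V -> L -> E
  P2: K <- J -> V -> E
  P3: K <- J -> V -> G <- E
  P4: K <- V -> L -> E
  P5: K <- V -> E
  P6: K <- V -> G <- E
  P7: K <- N -> E
Condition 1 (no descendant of K in the set): FAILS — G is a descendant of K.
Condition 2 (every backdoor path blocked by {G, N, V}):
  P1: blocked at chain node V ∈ conditioning set.
  P2: blocked at chain node V ∈ conditioning set.
  P3: blocked at chain node V ∈ conditioning set.
  P4: blocked at fork node V ∈ conditioning set.
  P5: blocked at fork node V ∈ conditioning set.
  P6: blocked at fork node V ∈ conditioning set.
  P7: blocked at fork node N ∈ conditioning set.
{G, N, V} does not satisfy the backdoor criterion.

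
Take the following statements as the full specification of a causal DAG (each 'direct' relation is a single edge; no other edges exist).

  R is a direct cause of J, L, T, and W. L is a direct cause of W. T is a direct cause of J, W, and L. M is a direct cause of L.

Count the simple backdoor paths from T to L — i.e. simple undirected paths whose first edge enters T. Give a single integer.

A backdoor path from T to L is any simple undirected path whose first edge points into T (i.e. leaves T via a parent).
Parents of T: {R}.
Enumerating:
  P1: T <- R -> L
  P2: T <- R -> W <- L
That exhausts the simple backdoor paths. Count: 2.

2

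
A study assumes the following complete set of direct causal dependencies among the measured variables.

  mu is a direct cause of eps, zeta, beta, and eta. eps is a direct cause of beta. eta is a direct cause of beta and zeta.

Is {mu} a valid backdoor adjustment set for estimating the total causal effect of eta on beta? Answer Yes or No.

Backdoor paths from eta to beta (paths whose first edge points into eta):
  P1: eta <- mu -> eps -> beta
  P2: eta <- mu -> beta
Condition 1 (no descendant of eta in the set): holds — descendants of eta are {beta, zeta}; none are in {mu}.
Condition 2 (every backdoor path blocked by {mu}):
  P1: blocked at fork node mu ∈ conditioning set.
  P2: blocked at fork node mu ∈ conditioning set.
{mu} satisfies the backdoor criterion.

Yes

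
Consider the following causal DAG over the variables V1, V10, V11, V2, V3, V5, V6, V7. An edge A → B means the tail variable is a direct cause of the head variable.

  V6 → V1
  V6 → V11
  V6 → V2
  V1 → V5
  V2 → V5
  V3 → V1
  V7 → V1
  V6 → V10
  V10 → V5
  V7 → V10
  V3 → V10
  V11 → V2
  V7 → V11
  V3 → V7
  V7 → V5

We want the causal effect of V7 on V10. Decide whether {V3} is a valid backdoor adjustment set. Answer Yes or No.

Backdoor paths from V7 to V10 (paths whose first edge points into V7):
  P1: V7 <- V3 -> V1 <- V6 -> V11 -> V2 -> V5 <- V10
  P2: V7 <- V3 -> V1 <- V6 -> V10
  P3: V7 <- V3 -> V1 <- V6 -> V2 -> V5 <- V10
  P4: V7 <- V3 -> V1 -> V5 <- V10
  P5: V7 <- V3 -> V1 -> V5 <- V2 <- V6 -> V10
  P6: V7 <- V3 -> V1 -> V5 <- V2 <- V11 <- V6 -> V10
  P7: V7 <- V3 -> V10
Condition 1 (no descendant of V7 in the set): holds — descendants of V7 are {V1, V10, V11, V2, V5}; none are in {V3}.
Condition 2 (every backdoor path blocked by {V3}):
  P1: blocked at fork node V3 ∈ conditioning set.
  P2: blocked at fork node V3 ∈ conditioning set.
  P3: blocked at fork node V3 ∈ conditioning set.
  P4: blocked at fork node V3 ∈ conditioning set.
  P5: blocked at fork node V3 ∈ conditioning set.
  P6: blocked at fork node V3 ∈ conditioning set.
  P7: blocked at fork node V3 ∈ conditioning set.
{V3} satisfies the backdoor criterion.

Yes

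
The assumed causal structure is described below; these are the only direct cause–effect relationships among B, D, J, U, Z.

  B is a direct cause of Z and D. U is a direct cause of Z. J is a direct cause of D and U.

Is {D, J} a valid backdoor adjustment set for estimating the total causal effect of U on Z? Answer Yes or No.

Yes

Backdoor paths from U to Z (paths whose first edge points into U):
  P1: U <- J -> D <- B -> Z
Condition 1 (no descendant of U in the set): holds — descendants of U are {Z}; none are in {D, J}.
Condition 2 (every backdoor path blocked by {D, J}):
  P1: blocked at fork node J ∈ conditioning set.
{D, J} satisfies the backdoor criterion.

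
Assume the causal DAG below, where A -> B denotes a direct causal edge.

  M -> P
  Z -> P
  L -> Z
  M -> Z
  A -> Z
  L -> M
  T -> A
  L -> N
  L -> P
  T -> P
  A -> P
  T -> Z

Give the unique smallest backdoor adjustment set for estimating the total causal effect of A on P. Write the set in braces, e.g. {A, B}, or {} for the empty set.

Variables eligible for adjustment (non-descendants of A, excluding A and P): {L, M, N, T}.
Backdoor paths from A to P:
  P1: A <- T -> Z <- L -> M -> P
  P2: A <- T -> Z <- L -> P
  P3: A <- T -> Z <- M <- L -> P
  P4: A <- T -> Z <- M -> P
  P5: A <- T -> Z -> P
  P6: A <- T -> P
The empty set is not sufficient: P5 (A <- T -> Z -> P) has no collider blocking it and no conditioned non-collider, so it is open.
Try {T}:
  P1: blocked at fork node T ∈ conditioning set.
  P2: blocked at fork node T ∈ conditioning set.
  P3: blocked at fork node T ∈ conditioning set.
  P4: blocked at fork node T ∈ conditioning set.
  P5: blocked at fork node T ∈ conditioning set.
  P6: blocked at fork node T ∈ conditioning set.
{T} contains no descendant of A and blocks every backdoor path.
No other singleton works — e.g. {L} leaves P5 open — so {T} is the unique smallest valid adjustment set.

{T}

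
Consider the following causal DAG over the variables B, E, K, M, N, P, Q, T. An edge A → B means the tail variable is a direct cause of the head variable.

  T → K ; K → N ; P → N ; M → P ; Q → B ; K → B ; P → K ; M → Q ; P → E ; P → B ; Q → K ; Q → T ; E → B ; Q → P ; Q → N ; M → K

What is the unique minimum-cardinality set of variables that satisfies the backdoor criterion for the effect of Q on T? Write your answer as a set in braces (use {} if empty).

Variables eligible for adjustment (non-descendants of Q, excluding Q and T): {M}.
Backdoor paths from Q to T:
  P1: Q <- M -> P -> E -> B <- K <- T
  P2: Q <- M -> P -> K <- T
  P3: Q <- M -> P -> N <- K <- T
  P4: Q <- M -> P -> B <- K <- T
  P5: Q <- M -> K <- T
Each backdoor path contains an unconditioned collider, so every path is already blocked with the empty conditioning set:
  P1: blocked at collider B (neither it nor any descendant is in the conditioning set).
  P2: blocked at collider K (neither it nor any descendant is in the conditioning set).
  P3: blocked at collider N (neither it nor any descendant is in the conditioning set).
  P4: blocked at collider B (neither it nor any descendant is in the conditioning set).
  P5: blocked at collider K (neither it nor any descendant is in the conditioning set).
The empty set is therefore the unique smallest valid set.

{}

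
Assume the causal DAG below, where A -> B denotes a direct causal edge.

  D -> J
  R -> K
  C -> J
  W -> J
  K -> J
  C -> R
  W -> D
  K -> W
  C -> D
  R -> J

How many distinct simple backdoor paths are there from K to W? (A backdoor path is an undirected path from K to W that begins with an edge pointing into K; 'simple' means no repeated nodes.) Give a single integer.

7

A backdoor path from K to W is any simple undirected path whose first edge points into K (i.e. leaves K via a parent).
Parents of K: {R}.
Enumerating:
  P1: K <- R <- C -> D <- W
  P2: K <- R <- C -> D -> J <- W
  P3: K <- R <- C -> J <- W
  P4: K <- R <- C -> J <- D <- W
  P5: K <- R -> J <- C -> D <- W
  P6: K <- R -> J <- W
  P7: K <- R -> J <- D <- W
That exhausts the simple backdoor paths. Count: 7.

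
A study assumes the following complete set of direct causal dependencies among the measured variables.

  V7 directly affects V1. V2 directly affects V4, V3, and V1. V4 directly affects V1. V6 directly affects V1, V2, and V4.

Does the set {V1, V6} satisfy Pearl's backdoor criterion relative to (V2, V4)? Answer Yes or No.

Backdoor paths from V2 to V4 (paths whose first edge points into V2):
  P1: V2 <- V6 -> V4
  P2: V2 <- V6 -> V1 <- V4
Condition 1 (no descendant of V2 in the set): FAILS — V1 is a descendant of V2.
Condition 2 (every backdoor path blocked by {V1, V6}):
  P1: blocked at fork node V6 ∈ conditioning set.
  P2: blocked at fork node V6 ∈ conditioning set.
{V1, V6} does not satisfy the backdoor criterion.

No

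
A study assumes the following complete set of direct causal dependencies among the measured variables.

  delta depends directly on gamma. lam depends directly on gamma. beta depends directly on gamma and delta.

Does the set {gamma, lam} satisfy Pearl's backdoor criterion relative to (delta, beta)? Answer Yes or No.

Yes

Backdoor paths from delta to beta (paths whose first edge points into delta):
  P1: delta <- gamma -> beta
Condition 1 (no descendant of delta in the set): holds — descendants of delta are {beta}; none are in {gamma, lam}.
Condition 2 (every backdoor path blocked by {gamma, lam}):
  P1: blocked at fork node gamma ∈ conditioning set.
{gamma, lam} satisfies the backdoor criterion.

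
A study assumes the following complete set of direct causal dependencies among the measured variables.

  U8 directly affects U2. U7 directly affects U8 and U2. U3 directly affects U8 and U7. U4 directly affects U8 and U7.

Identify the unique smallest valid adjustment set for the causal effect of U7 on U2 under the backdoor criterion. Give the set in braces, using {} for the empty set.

Variables eligible for adjustment (non-descendants of U7, excluding U7 and U2): {U3, U4}.
Backdoor paths from U7 to U2:
  P1: U7 <- U3 -> U8 -> U2
  P2: U7 <- U4 -> U8 -> U2
The empty set is not sufficient: P1 (U7 <- U3 -> U8 -> U2) has no collider blocking it and no conditioned non-collider, so it is open.
Try {U3, U4}:
  P1: blocked at fork node U3 ∈ conditioning set.
  P2: blocked at fork node U4 ∈ conditioning set.
{U3, U4} contains no descendant of U7 and blocks every backdoor path.
Every element of {U3, U4} is needed (dropping U3 leaves P1 open; dropping U4 leaves P2 open), so no proper subset is valid.
Among all size-2 subsets of the eligible variables, only {U3, U4} blocks every backdoor path, so it is the unique smallest valid adjustment set.

{U3, U4}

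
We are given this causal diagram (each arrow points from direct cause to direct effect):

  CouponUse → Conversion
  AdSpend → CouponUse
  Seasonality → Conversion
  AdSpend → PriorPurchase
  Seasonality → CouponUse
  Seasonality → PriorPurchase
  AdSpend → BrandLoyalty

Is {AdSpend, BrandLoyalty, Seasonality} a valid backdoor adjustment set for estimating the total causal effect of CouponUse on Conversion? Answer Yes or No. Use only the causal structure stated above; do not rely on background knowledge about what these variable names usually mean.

Yes

Backdoor paths from CouponUse to Conversion (paths whose first edge points into CouponUse):
  P1: CouponUse <- Seasonality -> Conversion
  P2: CouponUse <- AdSpend -> PriorPurchase <- Seasonality -> Conversion
Condition 1 (no descendant of CouponUse in the set): holds — descendants of CouponUse are {Conversion}; none are in {AdSpend, BrandLoyalty, Seasonality}.
Condition 2 (every backdoor path blocked by {AdSpend, BrandLoyalty, Seasonality}):
  P1: blocked at fork node Seasonality ∈ conditioning set.
  P2: blocked at fork node AdSpend ∈ conditioning set.
{AdSpend, BrandLoyalty, Seasonality} satisfies the backdoor criterion.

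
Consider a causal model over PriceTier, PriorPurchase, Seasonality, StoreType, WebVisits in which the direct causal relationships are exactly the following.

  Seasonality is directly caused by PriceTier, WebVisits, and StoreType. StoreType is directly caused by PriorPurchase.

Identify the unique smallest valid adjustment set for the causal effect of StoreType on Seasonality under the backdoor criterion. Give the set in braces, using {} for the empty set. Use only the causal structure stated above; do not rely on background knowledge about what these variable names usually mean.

Variables eligible for adjustment (non-descendants of StoreType, excluding StoreType and Seasonality): {PriceTier, PriorPurchase, WebVisits}.
Backdoor paths from StoreType to Seasonality:
  (none)
With no backdoor paths the empty set already satisfies the criterion, and it is trivially minimal.

{}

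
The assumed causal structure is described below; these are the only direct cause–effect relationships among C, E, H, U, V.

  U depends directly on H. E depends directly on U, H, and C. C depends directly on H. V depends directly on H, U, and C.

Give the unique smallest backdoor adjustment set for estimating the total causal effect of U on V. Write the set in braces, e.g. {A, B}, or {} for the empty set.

{H}

Variables eligible for adjustment (non-descendants of U, excluding U and V): {C, H}.
Backdoor paths from U to V:
  P1: U <- H -> C -> V
  P2: U <- H -> V
  P3: U <- H -> E <- C -> V
The empty set is not sufficient: P1 (U <- H -> C -> V) has no collider blocking it and no conditioned non-collider, so it is open.
Try {H}:
  P1: blocked at fork node H ∈ conditioning set.
  P2: blocked at fork node H ∈ conditioning set.
  P3: blocked at fork node H ∈ conditioning set.
{H} contains no descendant of U and blocks every backdoor path.
No other singleton works — e.g. {C} leaves P2 open — so {H} is the unique smallest valid adjustment set.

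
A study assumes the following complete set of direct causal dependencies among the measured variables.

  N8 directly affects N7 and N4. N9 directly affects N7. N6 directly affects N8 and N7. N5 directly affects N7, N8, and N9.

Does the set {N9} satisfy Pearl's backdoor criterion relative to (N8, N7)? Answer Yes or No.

Backdoor paths from N8 to N7 (paths whose first edge points into N8):
  P1: N8 <- N5 -> N9 -> N7
  P2: N8 <- N5 -> N7
  P3: N8 <- N6 -> N7
Condition 1 (no descendant of N8 in the set): holds — descendants of N8 are {N4, N7}; none are in {N9}.
Condition 2 (every backdoor path blocked by {N9}):
  P1: blocked at chain node N9 ∈ conditioning set.
  P2: open — no interior node is in the conditioning set.
  P3: open — no interior node is in the conditioning set.
{N9} does not satisfy the backdoor criterion.

No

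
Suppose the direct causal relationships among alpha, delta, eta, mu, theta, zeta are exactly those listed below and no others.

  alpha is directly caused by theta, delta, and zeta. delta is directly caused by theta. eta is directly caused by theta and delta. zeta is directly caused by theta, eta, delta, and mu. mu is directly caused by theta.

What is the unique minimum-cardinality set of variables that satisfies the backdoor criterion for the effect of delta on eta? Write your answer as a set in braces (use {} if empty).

{theta}

Variables eligible for adjustment (non-descendants of delta, excluding delta and eta): {mu, theta}.
Backdoor paths from delta to eta:
  P1: delta <- theta -> mu -> zeta <- eta
  P2: delta <- theta -> eta
  P3: delta <- theta -> zeta <- eta
  P4: delta <- theta -> alpha <- zeta <- eta
The empty set is not sufficient: P2 (delta <- theta -> eta) has no collider blocking it and no conditioned non-collider, so it is open.
Try {theta}:
  P1: blocked at fork node theta ∈ conditioning set.
  P2: blocked at fork node theta ∈ conditioning set.
  P3: blocked at fork node theta ∈ conditioning set.
  P4: blocked at fork node theta ∈ conditioning set.
{theta} contains no descendant of delta and blocks every backdoor path.
No other singleton works — e.g. {mu} leaves P2 open — so {theta} is the unique smallest valid adjustment set.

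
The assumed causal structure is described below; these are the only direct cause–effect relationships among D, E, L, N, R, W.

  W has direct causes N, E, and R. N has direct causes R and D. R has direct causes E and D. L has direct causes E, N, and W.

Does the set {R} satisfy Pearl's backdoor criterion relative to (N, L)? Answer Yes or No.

Backdoor paths from N to L (paths whose first edge points into N):
  P1: N <- D -> R <- E -> W -> L
  P2: N <- D -> R <- E -> L
  P3: N <- D -> R -> W <- E -> L
  P4: N <- D -> R -> W -> L
  P5: N <- R <- E -> W -> L
  P6: N <- R <- E -> L
  P7: N <- R -> W <- E -> L
  P8: N <- R -> W -> L
Condition 1 (no descendant of N in the set): holds — descendants of N are {L, W}; none are in {R}.
Condition 2 (every backdoor path blocked by {R}):
  P1: open — collider(s) R are conditioned on (or have a conditioned descendant) and no non-collider on the path is in the set.
  P2: open — collider(s) R are conditioned on (or have a conditioned descendant) and no non-collider on the path is in the set.
  P3: blocked at chain node R ∈ conditioning set.
  P4: blocked at chain node R ∈ conditioning set.
  P5: blocked at chain node R ∈ conditioning set.
  P6: blocked at chain node R ∈ conditioning set.
  P7: blocked at fork node R ∈ conditioning set.
  P8: blocked at fork node R ∈ conditioning set.
{R} does not satisfy the backdoor criterion.

No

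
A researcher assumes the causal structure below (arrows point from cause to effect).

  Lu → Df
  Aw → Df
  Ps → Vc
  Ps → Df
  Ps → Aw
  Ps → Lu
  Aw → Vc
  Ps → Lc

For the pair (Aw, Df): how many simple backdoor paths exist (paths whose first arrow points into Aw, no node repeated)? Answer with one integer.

2

A backdoor path from Aw to Df is any simple undirected path whose first edge points into Aw (i.e. leaves Aw via a parent).
Parents of Aw: {Ps}.
Enumerating:
  P1: Aw <- Ps -> Lu -> Df
  P2: Aw <- Ps -> Df
That exhausts the simple backdoor paths. Count: 2.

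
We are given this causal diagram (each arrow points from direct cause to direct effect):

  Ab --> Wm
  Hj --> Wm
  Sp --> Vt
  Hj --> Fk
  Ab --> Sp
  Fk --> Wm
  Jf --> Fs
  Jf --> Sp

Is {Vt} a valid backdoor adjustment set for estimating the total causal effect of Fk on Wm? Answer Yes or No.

No

Backdoor paths from Fk to Wm (paths whose first edge points into Fk):
  P1: Fk <- Hj -> Wm
Condition 1 (no descendant of Fk in the set): holds — descendants of Fk are {Wm}; none are in {Vt}.
Condition 2 (every backdoor path blocked by {Vt}):
  P1: open — no interior node is in the conditioning set.
{Vt} does not satisfy the backdoor criterion.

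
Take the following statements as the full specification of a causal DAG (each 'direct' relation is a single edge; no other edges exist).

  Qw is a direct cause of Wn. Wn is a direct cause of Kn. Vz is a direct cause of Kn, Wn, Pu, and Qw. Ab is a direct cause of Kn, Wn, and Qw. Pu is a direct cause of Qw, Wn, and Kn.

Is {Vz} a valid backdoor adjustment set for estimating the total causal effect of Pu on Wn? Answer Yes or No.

Backdoor paths from Pu to Wn (paths whose first edge points into Pu):
  P1: Pu <- Vz -> Qw <- Ab -> Wn
  P2: Pu <- Vz -> Qw <- Ab -> Kn <- Wn
  P3: Pu <- Vz -> Qw -> Wn
  P4: Pu <- Vz -> Wn
  P5: Pu <- Vz -> Kn <- Ab -> Qw -> Wn
  P6: Pu <- Vz -> Kn <- Ab -> Wn
  P7: Pu <- Vz -> Kn <- Wn
Condition 1 (no descendant of Pu in the set): holds — descendants of Pu are {Kn, Qw, Wn}; none are in {Vz}.
Condition 2 (every backdoor path blocked by {Vz}):
  P1: blocked at fork node Vz ∈ conditioning set.
  P2: blocked at fork node Vz ∈ conditioning set.
  P3: blocked at fork node Vz ∈ conditioning set.
  P4: blocked at fork node Vz ∈ conditioning set.
  P5: blocked at fork node Vz ∈ conditioning set.
  P6: blocked at fork node Vz ∈ conditioning set.
  P7: blocked at fork node Vz ∈ conditioning set.
{Vz} satisfies the backdoor criterion.

Yes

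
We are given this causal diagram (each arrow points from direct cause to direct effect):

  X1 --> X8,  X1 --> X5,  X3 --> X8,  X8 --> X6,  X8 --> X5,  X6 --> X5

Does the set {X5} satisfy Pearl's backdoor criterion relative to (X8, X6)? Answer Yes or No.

Backdoor paths from X8 to X6 (paths whose first edge points into X8):
  P1: X8 <- X1 -> X5 <- X6
Condition 1 (no descendant of X8 in the set): FAILS — X5 is a descendant of X8.
Condition 2 (every backdoor path blocked by {X5}):
  P1: open — collider(s) X5 are conditioned on (or have a conditioned descendant) and no non-collider on the path is in the set.
{X5} does not satisfy the backdoor criterion.

No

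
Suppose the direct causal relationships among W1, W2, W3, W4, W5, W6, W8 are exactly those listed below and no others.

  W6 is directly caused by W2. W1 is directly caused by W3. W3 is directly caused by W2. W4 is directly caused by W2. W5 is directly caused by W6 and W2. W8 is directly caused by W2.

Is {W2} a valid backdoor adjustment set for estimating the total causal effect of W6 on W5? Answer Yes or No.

Backdoor paths from W6 to W5 (paths whose first edge points into W6):
  P1: W6 <- W2 -> W5
Condition 1 (no descendant of W6 in the set): holds — descendants of W6 are {W5}; none are in {W2}.
Condition 2 (every backdoor path blocked by {W2}):
  P1: blocked at fork node W2 ∈ conditioning set.
{W2} satisfies the backdoor criterion.

Yes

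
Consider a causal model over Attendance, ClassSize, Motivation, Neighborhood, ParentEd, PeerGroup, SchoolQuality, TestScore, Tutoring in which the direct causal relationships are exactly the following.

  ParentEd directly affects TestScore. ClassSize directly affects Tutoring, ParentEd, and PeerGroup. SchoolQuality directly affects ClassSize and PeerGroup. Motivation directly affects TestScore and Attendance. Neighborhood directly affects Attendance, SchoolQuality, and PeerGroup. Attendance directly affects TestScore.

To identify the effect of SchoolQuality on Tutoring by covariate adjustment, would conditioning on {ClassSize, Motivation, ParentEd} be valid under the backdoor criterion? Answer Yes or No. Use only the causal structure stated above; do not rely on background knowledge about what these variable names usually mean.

Backdoor paths from SchoolQuality to Tutoring (paths whose first edge points into SchoolQuality):
  P1: SchoolQuality <- Neighborhood -> Attendance <- Motivation -> TestScore <- ParentEd <- ClassSize -> Tutoring
  P2: SchoolQuality <- Neighborhood -> Attendance -> TestScore <- ParentEd <- ClassSize -> Tutoring
  P3: SchoolQuality <- Neighborhood -> PeerGroup <- ClassSize -> Tutoring
Condition 1 (no descendant of SchoolQuality in the set): FAILS — ClassSize and ParentEd are descendants of SchoolQuality.
Condition 2 (every backdoor path blocked by {ClassSize, Motivation, ParentEd}):
  P1: blocked at collider Attendance (neither it nor any descendant is in the conditioning set).
  P2: blocked at collider TestScore (neither it nor any descendant is in the conditioning set).
  P3: blocked at collider PeerGroup (neither it nor any descendant is in the conditioning set).
{ClassSize, Motivation, ParentEd} does not satisfy the backdoor criterion.

No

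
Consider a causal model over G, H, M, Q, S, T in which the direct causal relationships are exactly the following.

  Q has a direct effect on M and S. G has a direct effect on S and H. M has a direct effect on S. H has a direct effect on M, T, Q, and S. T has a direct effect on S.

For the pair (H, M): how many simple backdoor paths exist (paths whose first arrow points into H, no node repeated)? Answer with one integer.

2

A backdoor path from H to M is any simple undirected path whose first edge points into H (i.e. leaves H via a parent).
Parents of H: {G}.
Enumerating:
  P1: H <- G -> S <- Q -> M
  P2: H <- G -> S <- M
That exhausts the simple backdoor paths. Count: 2.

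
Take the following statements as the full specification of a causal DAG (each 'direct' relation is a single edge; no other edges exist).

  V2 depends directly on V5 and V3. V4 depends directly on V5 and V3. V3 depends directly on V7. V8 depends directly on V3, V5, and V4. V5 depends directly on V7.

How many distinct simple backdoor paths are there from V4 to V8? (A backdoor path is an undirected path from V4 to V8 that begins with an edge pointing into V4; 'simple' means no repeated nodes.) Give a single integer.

A backdoor path from V4 to V8 is any simple undirected path whose first edge points into V4 (i.e. leaves V4 via a parent).
Parents of V4: {V3, V5}.
Enumerating:
  P1: V4 <- V5 <- V7 -> V3 -> V8
  P2: V4 <- V5 -> V2 <- V3 -> V8
  P3: V4 <- V5 -> V8
  P4: V4 <- V3 <- V7 -> V5 -> V8
  P5: V4 <- V3 -> V2 <- V5 -> V8
  P6: V4 <- V3 -> V8
That exhausts the simple backdoor paths. Count: 6.

6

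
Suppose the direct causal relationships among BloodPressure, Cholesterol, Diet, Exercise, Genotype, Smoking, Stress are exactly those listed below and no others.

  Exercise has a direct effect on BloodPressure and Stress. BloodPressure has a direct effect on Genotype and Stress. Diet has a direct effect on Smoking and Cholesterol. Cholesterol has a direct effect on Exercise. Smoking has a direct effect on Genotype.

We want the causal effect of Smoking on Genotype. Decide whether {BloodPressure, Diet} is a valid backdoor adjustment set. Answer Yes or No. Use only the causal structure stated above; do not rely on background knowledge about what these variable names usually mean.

Yes

Backdoor paths from Smoking to Genotype (paths whose first edge points into Smoking):
  P1: Smoking <- Diet -> Cholesterol -> Exercise -> BloodPressure -> Genotype
  P2: Smoking <- Diet -> Cholesterol -> Exercise -> Stress <- BloodPressure -> Genotype
Condition 1 (no descendant of Smoking in the set): holds — descendants of Smoking are {Genotype}; none are in {BloodPressure, Diet}.
Condition 2 (every backdoor path blocked by {BloodPressure, Diet}):
  P1: blocked at fork node Diet ∈ conditioning set.
  P2: blocked at fork node Diet ∈ conditioning set.
{BloodPressure, Diet} satisfies the backdoor criterion.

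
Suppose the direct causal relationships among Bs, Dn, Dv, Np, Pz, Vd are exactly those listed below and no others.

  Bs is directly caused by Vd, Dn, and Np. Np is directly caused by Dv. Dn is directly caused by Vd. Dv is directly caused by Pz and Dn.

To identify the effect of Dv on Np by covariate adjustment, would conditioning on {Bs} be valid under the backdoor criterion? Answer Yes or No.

No

Backdoor paths from Dv to Np (paths whose first edge points into Dv):
  P1: Dv <- Dn <- Vd -> Bs <- Np
  P2: Dv <- Dn -> Bs <- Np
Condition 1 (no descendant of Dv in the set): FAILS — Bs is a descendant of Dv.
Condition 2 (every backdoor path blocked by {Bs}):
  P1: open — collider(s) Bs are conditioned on (or have a conditioned descendant) and no non-collider on the path is in the set.
  P2: open — collider(s) Bs are conditioned on (or have a conditioned descendant) and no non-collider on the path is in the set.
{Bs} does not satisfy the backdoor criterion.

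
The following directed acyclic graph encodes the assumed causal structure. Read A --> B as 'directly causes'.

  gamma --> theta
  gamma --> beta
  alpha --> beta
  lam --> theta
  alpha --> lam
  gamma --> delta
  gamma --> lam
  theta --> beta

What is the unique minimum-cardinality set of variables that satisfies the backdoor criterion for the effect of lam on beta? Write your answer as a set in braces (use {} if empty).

{alpha, gamma}

Variables eligible for adjustment (non-descendants of lam, excluding lam and beta): {alpha, delta, gamma}.
Backdoor paths from lam to beta:
  P1: lam <- alpha -> beta
  P2: lam <- gamma -> theta -> beta
  P3: lam <- gamma -> beta
The empty set is not sufficient: P1 (lam <- alpha -> beta) has no collider blocking it and no conditioned non-collider, so it is open.
Try {alpha, gamma}:
  P1: blocked at fork node alpha ∈ conditioning set.
  P2: blocked at fork node gamma ∈ conditioning set.
  P3: blocked at fork node gamma ∈ conditioning set.
{alpha, gamma} contains no descendant of lam and blocks every backdoor path.
Every element of {alpha, gamma} is needed (dropping alpha leaves P1 open; dropping gamma leaves P2 open), so no proper subset is valid.
Among all size-2 subsets of the eligible variables, only {alpha, gamma} blocks every backdoor path, so it is the unique smallest valid adjustment set.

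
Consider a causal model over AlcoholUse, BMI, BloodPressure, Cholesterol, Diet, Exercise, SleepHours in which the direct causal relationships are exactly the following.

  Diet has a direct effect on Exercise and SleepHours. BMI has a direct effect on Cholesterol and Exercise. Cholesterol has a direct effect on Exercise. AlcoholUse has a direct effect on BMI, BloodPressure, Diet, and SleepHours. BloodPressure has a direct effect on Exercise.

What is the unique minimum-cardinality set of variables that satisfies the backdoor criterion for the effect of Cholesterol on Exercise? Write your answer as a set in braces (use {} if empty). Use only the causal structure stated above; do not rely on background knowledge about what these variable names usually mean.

{BMI}

Variables eligible for adjustment (non-descendants of Cholesterol, excluding Cholesterol and Exercise): {AlcoholUse, BMI, BloodPressure, Diet, SleepHours}.
Backdoor paths from Cholesterol to Exercise:
  P1: Cholesterol <- BMI <- AlcoholUse -> BloodPressure -> Exercise
  P2: Cholesterol <- BMI <- AlcoholUse -> Diet -> Exercise
  P3: Cholesterol <- BMI <- AlcoholUse -> SleepHours <- Diet -> Exercise
  P4: Cholesterol <- BMI -> Exercise
The empty set is not sufficient: P1 (Cholesterol <- BMI <- AlcoholUse -> BloodPressure -> Exercise) has no collider blocking it and no conditioned non-collider, so it is open.
Try {BMI}:
  P1: blocked at chain node BMI ∈ conditioning set.
  P2: blocked at chain node BMI ∈ conditioning set.
  P3: blocked at chain node BMI ∈ conditioning set.
  P4: blocked at fork node BMI ∈ conditioning set.
{BMI} contains no descendant of Cholesterol and blocks every backdoor path.
No other singleton works — e.g. {AlcoholUse} leaves P4 open — so {BMI} is the unique smallest valid adjustment set.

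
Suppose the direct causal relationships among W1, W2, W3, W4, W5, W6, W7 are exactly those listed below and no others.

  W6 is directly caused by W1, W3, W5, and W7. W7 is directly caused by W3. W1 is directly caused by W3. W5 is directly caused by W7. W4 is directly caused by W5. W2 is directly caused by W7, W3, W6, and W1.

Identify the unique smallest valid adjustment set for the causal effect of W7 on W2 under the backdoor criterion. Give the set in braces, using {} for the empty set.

{W3}

Variables eligible for adjustment (non-descendants of W7, excluding W7 and W2): {W1, W3}.
Backdoor paths from W7 to W2:
  P1: W7 <- W3 -> W1 -> W6 -> W2
  P2: W7 <- W3 -> W1 -> W2
  P3: W7 <- W3 -> W6 <- W1 -> W2
  P4: W7 <- W3 -> W6 -> W2
  P5: W7 <- W3 -> W2
The empty set is not sufficient: P1 (W7 <- W3 -> W1 -> W6 -> W2) has no collider blocking it and no conditioned non-collider, so it is open.
Try {W3}:
  P1: blocked at fork node W3 ∈ conditioning set.
  P2: blocked at fork node W3 ∈ conditioning set.
  P3: blocked at fork node W3 ∈ conditioning set.
  P4: blocked at fork node W3 ∈ conditioning set.
  P5: blocked at fork node W3 ∈ conditioning set.
{W3} contains no descendant of W7 and blocks every backdoor path.
No other singleton works — e.g. {W1} leaves P4 open — so {W3} is the unique smallest valid adjustment set.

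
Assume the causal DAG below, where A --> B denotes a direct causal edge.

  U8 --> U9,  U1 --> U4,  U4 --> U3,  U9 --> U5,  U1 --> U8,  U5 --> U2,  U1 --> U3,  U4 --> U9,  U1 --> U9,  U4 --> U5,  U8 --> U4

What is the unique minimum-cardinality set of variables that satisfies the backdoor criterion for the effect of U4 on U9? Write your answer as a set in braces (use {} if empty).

Variables eligible for adjustment (non-descendants of U4, excluding U4 and U9): {U1, U8}.
Backdoor paths from U4 to U9:
  P1: U4 <- U1 -> U8 -> U9
  P2: U4 <- U1 -> U9
  P3: U4 <- U8 <- U1 -> U9
  P4: U4 <- U8 -> U9
The empty set is not sufficient: P1 (U4 <- U1 -> U8 -> U9) has no collider blocking it and no conditioned non-collider, so it is open.
Try {U1, U8}:
  P1: blocked at fork node U1 ∈ conditioning set.
  P2: blocked at fork node U1 ∈ conditioning set.
  P3: blocked at chain node U8 ∈ conditioning set.
  P4: blocked at fork node U8 ∈ conditioning set.
{U1, U8} contains no descendant of U4 and blocks every backdoor path.
Every element of {U1, U8} is needed (dropping U1 leaves P2 open; dropping U8 leaves P4 open), so no proper subset is valid.
Among all size-2 subsets of the eligible variables, only {U1, U8} blocks every backdoor path, so it is the unique smallest valid adjustment set.

{U1, U8}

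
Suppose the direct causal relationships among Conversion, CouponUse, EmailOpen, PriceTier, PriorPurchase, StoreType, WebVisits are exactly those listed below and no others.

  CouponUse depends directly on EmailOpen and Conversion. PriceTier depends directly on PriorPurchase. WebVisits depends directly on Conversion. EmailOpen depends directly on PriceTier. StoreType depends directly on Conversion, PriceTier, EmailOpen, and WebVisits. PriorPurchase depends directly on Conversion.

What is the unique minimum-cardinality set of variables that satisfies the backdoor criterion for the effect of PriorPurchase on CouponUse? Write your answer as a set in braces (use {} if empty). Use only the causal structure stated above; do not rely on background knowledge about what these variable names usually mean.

Variables eligible for adjustment (non-descendants of PriorPurchase, excluding PriorPurchase and CouponUse): {Conversion, WebVisits}.
Backdoor paths from PriorPurchase to CouponUse:
  P1: PriorPurchase <- Conversion -> WebVisits -> StoreType <- PriceTier -> EmailOpen -> CouponUse
  P2: PriorPurchase <- Conversion -> WebVisits -> StoreType <- EmailOpen -> CouponUse
  P3: PriorPurchase <- Conversion -> StoreType <- PriceTier -> EmailOpen -> CouponUse
  P4: PriorPurchase <- Conversion -> StoreType <- EmailOpen -> CouponUse
  P5: PriorPurchase <- Conversion -> CouponUse
The empty set is not sufficient: P5 (PriorPurchase <- Conversion -> CouponUse) has no collider blocking it and no conditioned non-collider, so it is open.
Try {Conversion}:
  P1: blocked at fork node Conversion ∈ conditioning set.
  P2: blocked at fork node Conversion ∈ conditioning set.
  P3: blocked at fork node Conversion ∈ conditioning set.
  P4: blocked at fork node Conversion ∈ conditioning set.
  P5: blocked at fork node Conversion ∈ conditioning set.
{Conversion} contains no descendant of PriorPurchase and blocks every backdoor path.
No other singleton works — e.g. {WebVisits} leaves P5 open — so {Conversion} is the unique smallest valid adjustment set.

{Conversion}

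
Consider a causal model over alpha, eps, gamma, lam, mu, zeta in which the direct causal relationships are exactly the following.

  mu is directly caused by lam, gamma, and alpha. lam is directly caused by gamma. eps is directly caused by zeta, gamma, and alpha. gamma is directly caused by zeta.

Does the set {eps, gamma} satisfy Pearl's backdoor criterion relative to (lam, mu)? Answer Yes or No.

Backdoor paths from lam to mu (paths whose first edge points into lam):
  P1: lam <- gamma <- zeta -> eps <- alpha -> mu
  P2: lam <- gamma -> mu
  P3: lam <- gamma -> eps <- alpha -> mu
Condition 1 (no descendant of lam in the set): holds — descendants of lam are {mu}; none are in {eps, gamma}.
Condition 2 (every backdoor path blocked by {eps, gamma}):
  P1: blocked at chain node gamma ∈ conditioning set.
  P2: blocked at fork node gamma ∈ conditioning set.
  P3: blocked at fork node gamma ∈ conditioning set.
{eps, gamma} satisfies the backdoor criterion.

Yes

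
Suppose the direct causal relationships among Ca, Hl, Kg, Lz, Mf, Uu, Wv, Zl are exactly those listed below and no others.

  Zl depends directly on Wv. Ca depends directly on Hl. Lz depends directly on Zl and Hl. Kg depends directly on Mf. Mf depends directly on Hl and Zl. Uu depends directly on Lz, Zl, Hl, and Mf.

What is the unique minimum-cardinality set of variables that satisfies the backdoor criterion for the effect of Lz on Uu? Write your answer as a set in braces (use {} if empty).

{Hl, Zl}

Variables eligible for adjustment (non-descendants of Lz, excluding Lz and Uu): {Ca, Hl, Kg, Mf, Wv, Zl}.
Backdoor paths from Lz to Uu:
  P1: Lz <- Hl -> Mf <- Zl -> Uu
  P2: Lz <- Hl -> Mf -> Uu
  P3: Lz <- Hl -> Uu
  P4: Lz <- Zl -> Mf <- Hl -> Uu
  P5: Lz <- Zl -> Mf -> Uu
  P6: Lz <- Zl -> Uu
The empty set is not sufficient: P2 (Lz <- Hl -> Mf -> Uu) has no collider blocking it and no conditioned non-collider, so it is open.
Try {Hl, Zl}:
  P1: blocked at fork node Hl ∈ conditioning set.
  P2: blocked at fork node Hl ∈ conditioning set.
  P3: blocked at fork node Hl ∈ conditioning set.
  P4: blocked at fork node Zl ∈ conditioning set.
  P5: blocked at fork node Zl ∈ conditioning set.
  P6: blocked at fork node Zl ∈ conditioning set.
{Hl, Zl} contains no descendant of Lz and blocks every backdoor path.
Every element of {Hl, Zl} is needed (dropping Hl leaves P2 open; dropping Zl leaves P5 open), so no proper subset is valid.
Among all size-2 subsets of the eligible variables, only {Hl, Zl} blocks every backdoor path, so it is the unique smallest valid adjustment set.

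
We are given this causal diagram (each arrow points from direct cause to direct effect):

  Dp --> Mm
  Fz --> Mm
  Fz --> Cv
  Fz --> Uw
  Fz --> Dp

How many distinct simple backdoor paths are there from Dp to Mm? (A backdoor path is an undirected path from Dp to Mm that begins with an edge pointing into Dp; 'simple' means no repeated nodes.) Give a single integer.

1

A backdoor path from Dp to Mm is any simple undirected path whose first edge points into Dp (i.e. leaves Dp via a parent).
Parents of Dp: {Fz}.
Enumerating:
  P1: Dp <- Fz -> Mm
That exhausts the simple backdoor paths. Count: 1.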